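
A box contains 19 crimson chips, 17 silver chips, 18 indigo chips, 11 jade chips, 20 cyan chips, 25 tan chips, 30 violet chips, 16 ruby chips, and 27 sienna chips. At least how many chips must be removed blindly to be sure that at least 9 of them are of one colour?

An adversary could hand out at most 8 chips per colour: 8 + 8 + 8 + 8 + 8 + 8 + 8 + 8 + 8 = 72 chips and still no colour has 9.
By the pigeonhole principle, one more chip lands in a colour already at 8, so 73 draws are enough and 72 are not.

73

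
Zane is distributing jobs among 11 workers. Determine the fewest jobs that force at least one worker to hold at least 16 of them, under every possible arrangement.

With 165 jobs one could put exactly 15 in each of the 11 workers, and no worker would reach 16.
By the pigeonhole principle, one more job must land in a worker that already has 15, giving it 16.
So 11 × 15 + 1 = 166 jobs are required.

166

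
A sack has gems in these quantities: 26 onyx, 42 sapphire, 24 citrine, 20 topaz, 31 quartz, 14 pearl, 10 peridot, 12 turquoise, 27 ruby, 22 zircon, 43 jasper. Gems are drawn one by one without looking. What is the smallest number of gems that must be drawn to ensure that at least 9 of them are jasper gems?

In the worst case for collecting jasper gems, every non-jasper gem comes out first.
There are 26 + 42 + 24 + 20 + 31 + 14 + 10 + 12 + 27 + 22 = 228 non-jasper gems altogether.
After those, each further gem must be jasper, so 228 + 9 = 237 draws guarantee 9 jasper gems.

237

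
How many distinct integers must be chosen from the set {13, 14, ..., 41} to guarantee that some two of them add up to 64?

21

Group the elements by complementary pair {x, 64−x}: {23,41}, {24,40}, {25,39}, …, giving 9 two-element pairs, the single value 32 (it cannot pair with itself since the integers are distinct), and 10 integers whose partner 64−x falls outside [13,41].
Pigeonhole: treating each of those 20 groups as a pigeonhole, one can pick one integer per group — 20 integers — with no two summing to 64.
The 21st integer lands in an occupied pair, forcing a sum of 64.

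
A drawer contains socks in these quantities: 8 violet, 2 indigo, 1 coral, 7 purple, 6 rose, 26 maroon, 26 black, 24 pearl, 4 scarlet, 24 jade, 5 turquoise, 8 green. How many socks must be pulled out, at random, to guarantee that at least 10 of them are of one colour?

78

Put each drawn sock into a box by colour. The largest draw with every box below 10 takes min(count, 9) from each colour; colours with fewer than 9 contribute all they have.
Σ min(cᵢ, 9) = 8 + 2 + 1 + 7 + 6 + 9 + 9 + 9 + 4 + 9 + 5 + 8 = 77.
Draw number 77 + 1 = 78 must push one box to 10.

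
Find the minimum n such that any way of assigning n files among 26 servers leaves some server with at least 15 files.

365

With 364 files one could put exactly 14 in each of the 26 servers, and no server would reach 15.
One more file must land in a server that already has 14, giving it 15.
So 26 × 14 + 1 = 365 files are required.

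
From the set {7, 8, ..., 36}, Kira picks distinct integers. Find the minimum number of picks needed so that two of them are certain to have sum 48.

Group the elements by complementary pair {x, 48−x}: {12,36}, {13,35}, {14,34}, …, giving 12 two-element pairs; the single value 24 (it cannot pair with itself since the integers are distinct); and 5 integers whose partner 48−x falls outside [7,36].
Treating each of those 18 groups as a pigeonhole, one can pick one integer per group — 18 integers — with no two summing to 48.
The 19th integer lands in an occupied pair, forcing a sum of 48.

19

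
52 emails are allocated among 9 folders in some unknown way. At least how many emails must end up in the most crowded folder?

6

By pigeonhole, the 9 folders are the holes and the 52 emails are the pigeons.
If every folder held at most 5 emails, the total would be at most 9 × 5 = 45, which is less than 52.
So some folder holds at least ⌈52/9⌉ = 6 emails.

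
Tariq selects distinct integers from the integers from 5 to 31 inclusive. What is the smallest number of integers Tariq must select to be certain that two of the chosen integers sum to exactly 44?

19

Two chosen integers sum to 44 exactly when both halves of some pair {x, 44−x} with 13 ≤ x ≤ 44−x ≤ 31 are chosen — 9 such pairs.
The remaining 9 elements (those with no distinct partner in range) can never complete a 44-sum, so the worst case takes all of them and one from each pair: 9 + 9 = 18.
The 19th integer has to be the second member of some pair, so 18 + 1 = 19.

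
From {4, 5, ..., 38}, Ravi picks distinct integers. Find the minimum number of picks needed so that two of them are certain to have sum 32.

24

Group the elements by complementary pair {x, 32−x}: {4,28}, {5,27}, {6,26}, …, giving 12 two-element pairs, the single value 16 (it cannot pair with itself since the integers are distinct), and 10 integers whose partner 32−x falls outside [4,38].
Treating each of those 23 groups as a pigeonhole, one can pick one integer per group — 23 integers — with no two summing to 32.
The 24th integer lands in an occupied pair, forcing a sum of 32.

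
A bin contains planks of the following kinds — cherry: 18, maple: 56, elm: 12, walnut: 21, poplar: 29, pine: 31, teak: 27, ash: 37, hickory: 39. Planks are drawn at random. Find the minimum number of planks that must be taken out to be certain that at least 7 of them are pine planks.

246

In the worst case for collecting pine planks, every non-pine plank comes out first.
There are 18 + 56 + 12 + 21 + 29 + 27 + 37 + 39 = 239 non-pine planks altogether.
After those, each further plank must be pine, so 239 + 7 = 246 draws guarantee 7 pine planks.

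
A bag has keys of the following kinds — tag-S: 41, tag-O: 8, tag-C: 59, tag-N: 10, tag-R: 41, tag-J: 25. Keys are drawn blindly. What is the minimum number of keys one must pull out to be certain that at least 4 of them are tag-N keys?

178

In the worst case for collecting tag-N keys, every non-tag-N key comes out first.
There are 41 + 8 + 59 + 41 + 25 = 174 non-tag-N keys altogether.
After those, each further key must be tag-N, so 174 + 4 = 178 draws guarantee 4 tag-N keys.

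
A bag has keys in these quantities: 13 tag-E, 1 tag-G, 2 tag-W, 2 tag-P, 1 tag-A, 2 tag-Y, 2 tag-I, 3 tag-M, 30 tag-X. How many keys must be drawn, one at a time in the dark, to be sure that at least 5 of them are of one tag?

By pigeonhole, put each drawn key into a box by tag. The largest draw with every box below 5 takes min(count, 4) from each tag; tags with fewer than 4 contribute all they have.
Σ min(cᵢ, 4) = 4 + 1 + 2 + 2 + 1 + 2 + 2 + 3 + 4 = 21.
Draw number 21 + 1 = 22 must push one box to 5.

22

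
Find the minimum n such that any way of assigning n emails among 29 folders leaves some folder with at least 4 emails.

With 87 emails one could put exactly 3 in each of the 29 folders, and no folder would reach 4.
Pigeonhole: one more email must land in a folder that already has 3, giving it 4.
So 29 × 3 + 1 = 88 emails are required.

88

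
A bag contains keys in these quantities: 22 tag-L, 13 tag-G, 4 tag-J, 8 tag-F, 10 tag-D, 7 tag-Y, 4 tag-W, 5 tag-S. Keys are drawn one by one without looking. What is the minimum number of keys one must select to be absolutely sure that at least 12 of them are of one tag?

An adversary could hand out at most 11 keys per tag (6 tags run out sooner): 11 + 11 + 4 + 8 + 10 + 7 + 4 + 5 = 60 keys and still no tag has 12.
One more key lands in a tag already at 11, so 61 draws are enough and 60 are not.

61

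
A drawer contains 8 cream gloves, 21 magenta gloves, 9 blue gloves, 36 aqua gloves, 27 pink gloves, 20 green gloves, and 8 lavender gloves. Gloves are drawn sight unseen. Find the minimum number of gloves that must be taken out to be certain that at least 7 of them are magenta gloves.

115

In the worst case for collecting magenta gloves, every non-magenta glove comes out first.
There are 8 + 9 + 36 + 27 + 20 + 8 = 108 non-magenta gloves altogether.
After those, each further glove must be magenta, so 108 + 7 = 115 draws guarantee 7 magenta gloves.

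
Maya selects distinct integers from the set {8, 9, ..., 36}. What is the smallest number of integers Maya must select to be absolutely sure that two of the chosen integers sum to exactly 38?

Group the elements by complementary pair {x, 38−x}: {8,30}, {9,29}, {10,28}, …, giving 11 two-element pairs, the single value 19 (it cannot pair with itself since the integers are distinct), and 6 integers whose partner 38−x falls outside [8,36].
Treating each of those 18 groups as a pigeonhole, one can pick one integer per group — 18 integers — with no two summing to 38.
The 19th integer lands in an occupied pair, forcing a sum of 38.

19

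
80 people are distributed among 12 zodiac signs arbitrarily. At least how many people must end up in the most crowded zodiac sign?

By the pigeonhole principle, the 12 zodiac signs are the holes and the 80 people are the pigeons.
If every zodiac sign held at most 6 people, the total would be at most 12 × 6 = 72, which is less than 80.
So some zodiac sign holds at least ⌈80/12⌉ = 7 people.

7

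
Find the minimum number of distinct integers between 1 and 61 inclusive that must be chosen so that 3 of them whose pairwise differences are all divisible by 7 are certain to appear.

Integers whose pairwise differences are multiples of 7 are exactly those sharing a remainder mod 7. By pigeonhole, the 7 residue classes mod 7 are the pigeonholes.
With 14 integers one could put 2 in each residue class and have no class reach 3.
The 15th integer pushes some class to 3, so 7·2 + 1 = 15.

15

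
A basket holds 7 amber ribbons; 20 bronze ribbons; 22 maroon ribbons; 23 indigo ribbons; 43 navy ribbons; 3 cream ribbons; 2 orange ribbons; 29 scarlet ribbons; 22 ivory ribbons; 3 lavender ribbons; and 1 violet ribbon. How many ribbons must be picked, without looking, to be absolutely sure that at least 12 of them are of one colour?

83

An adversary could hand out at most 11 ribbons per colour (5 colours run out sooner): 7 + 11 + 11 + 11 + 11 + 3 + 2 + 11 + 11 + 3 + 1 = 82 ribbons and still no colour has 12.
By the pigeonhole principle, one more ribbon lands in a colour already at 11, so 83 draws are enough and 82 are not.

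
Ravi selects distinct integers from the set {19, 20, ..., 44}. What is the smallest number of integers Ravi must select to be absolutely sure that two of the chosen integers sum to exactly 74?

Group the elements by complementary pair {x, 74−x}: {30,44}, {31,43}, {32,42}, …, giving 7 two-element pairs, the single value 37 (it cannot pair with itself since the integers are distinct), and 11 integers whose partner 74−x falls outside [19,44].
By pigeonhole, treating each of those 19 groups as a pigeonhole, one can pick one integer per group — 19 integers — with no two summing to 74.
The 20th integer lands in an occupied pair, forcing a sum of 74.

20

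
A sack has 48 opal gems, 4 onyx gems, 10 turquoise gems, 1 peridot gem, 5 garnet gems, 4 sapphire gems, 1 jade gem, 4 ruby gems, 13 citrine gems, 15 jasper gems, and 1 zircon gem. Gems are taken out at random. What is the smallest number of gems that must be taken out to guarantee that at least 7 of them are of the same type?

45

By pigeonhole, the 11 types are the holes; the gems drawn are the pigeons.
To avoid 7 of any one type, the worst case takes at most 6 of each type, or every gem of a type that has fewer than 6.
That gives 6 + 4 + 6 + 1 + 5 + 4 + 1 + 4 + 6 + 6 + 1 = 44 gems with no type reaching 7.
The next gem forces some type to 7, so 44 + 1 = 45.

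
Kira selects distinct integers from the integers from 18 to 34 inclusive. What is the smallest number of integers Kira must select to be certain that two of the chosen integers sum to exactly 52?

Group the elements by complementary pair {x, 52−x}: {18,34}, {19,33}, {20,32}, …, giving 8 two-element pairs and the single value 26 (it cannot pair with itself since the integers are distinct).
By the pigeonhole principle, treating each of those 9 groups as a pigeonhole, one can pick one integer per group — 9 integers — with no two summing to 52.
The 10th integer lands in an occupied pair, forcing a sum of 52.

10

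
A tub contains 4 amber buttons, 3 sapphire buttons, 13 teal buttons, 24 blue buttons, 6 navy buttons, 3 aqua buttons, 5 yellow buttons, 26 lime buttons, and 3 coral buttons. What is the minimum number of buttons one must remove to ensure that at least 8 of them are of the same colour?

The 9 colours are the holes; the buttons drawn are the pigeons.
To avoid 8 of any one colour, the worst case takes at most 7 of each colour, or every button of a colour that has fewer than 7.
That gives 4 + 3 + 7 + 7 + 6 + 3 + 5 + 7 + 3 = 45 buttons with no colour reaching 8.
The next button forces some colour to 8, so 45 + 1 = 46.

46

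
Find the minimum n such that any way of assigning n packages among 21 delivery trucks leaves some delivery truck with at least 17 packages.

337

With 336 packages one could put exactly 16 in each of the 21 delivery trucks, and no delivery truck would reach 17.
One more package must land in a delivery truck that already has 16, giving it 17.
So 21 × 16 + 1 = 337 packages are required.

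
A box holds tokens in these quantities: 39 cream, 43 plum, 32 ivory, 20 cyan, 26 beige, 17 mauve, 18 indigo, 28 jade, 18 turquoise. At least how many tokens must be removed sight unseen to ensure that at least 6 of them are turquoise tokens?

229

In the worst case for collecting turquoise tokens, every non-turquoise token comes out first.
There are 39 + 43 + 32 + 20 + 26 + 17 + 18 + 28 = 223 non-turquoise tokens altogether.
After those, each further token must be turquoise, so 223 + 6 = 229 draws guarantee 6 turquoise tokens.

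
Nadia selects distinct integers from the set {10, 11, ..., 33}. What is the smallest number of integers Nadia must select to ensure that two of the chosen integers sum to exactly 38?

16

Group the elements by complementary pair {x, 38−x}: {10,28}, {11,27}, {12,26}, …, giving 9 two-element pairs; the single value 19 (it cannot pair with itself since the integers are distinct); and 5 integers whose partner 38−x falls outside [10,33].
Treating each of those 15 groups as a pigeonhole, one can pick one integer per group — 15 integers — with no two summing to 38.
The 16th integer lands in an occupied pair, forcing a sum of 38.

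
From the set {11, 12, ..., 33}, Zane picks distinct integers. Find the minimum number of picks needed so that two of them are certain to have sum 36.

17

Group the elements by complementary pair {x, 36−x}: {11,25}, {12,24}, {13,23}, …, giving 7 two-element pairs, the single value 18 (it cannot pair with itself since the integers are distinct), and 8 integers whose partner 36−x falls outside [11,33].
Treating each of those 16 groups as a pigeonhole, one can pick one integer per group — 16 integers — with no two summing to 36.
The 17th integer lands in an occupied pair, forcing a sum of 36.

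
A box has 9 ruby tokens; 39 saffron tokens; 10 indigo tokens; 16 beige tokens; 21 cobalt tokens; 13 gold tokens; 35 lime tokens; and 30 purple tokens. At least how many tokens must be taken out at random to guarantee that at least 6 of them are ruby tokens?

In the worst case for collecting ruby tokens, every non-ruby token comes out first.
There are 39 + 10 + 16 + 21 + 13 + 35 + 30 = 164 non-ruby tokens altogether.
After those, each further token must be ruby, so 164 + 6 = 170 draws guarantee 6 ruby tokens.

170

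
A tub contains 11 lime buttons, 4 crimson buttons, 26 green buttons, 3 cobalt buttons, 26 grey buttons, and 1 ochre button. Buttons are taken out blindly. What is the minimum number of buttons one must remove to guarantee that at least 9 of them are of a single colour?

33

The 6 colours are the holes; the buttons drawn are the pigeons.
To avoid 9 of any one colour, the worst case takes at most 8 of each colour, or every button of a colour that has fewer than 8.
That gives 8 + 4 + 8 + 3 + 8 + 1 = 32 buttons with no colour reaching 9.
The next button forces some colour to 9, so 32 + 1 = 33.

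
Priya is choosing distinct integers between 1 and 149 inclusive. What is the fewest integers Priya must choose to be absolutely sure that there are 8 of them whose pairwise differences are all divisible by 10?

Integers whose pairwise differences are multiples of 10 are exactly those sharing a remainder mod 10. By pigeonhole, the 10 residue classes mod 10 are the pigeonholes.
With 70 integers one could put 7 in each residue class and have no class reach 8.
The 71st integer pushes some class to 8, so 10·7 + 1 = 71.

71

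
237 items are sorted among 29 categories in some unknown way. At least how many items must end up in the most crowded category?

Pigeonhole: the 29 categories are the holes and the 237 items are the pigeons.
If every category held at most 8 items, the total would be at most 29 × 8 = 232, which is less than 237.
So some category holds at least ⌈237/29⌉ = 9 items.

9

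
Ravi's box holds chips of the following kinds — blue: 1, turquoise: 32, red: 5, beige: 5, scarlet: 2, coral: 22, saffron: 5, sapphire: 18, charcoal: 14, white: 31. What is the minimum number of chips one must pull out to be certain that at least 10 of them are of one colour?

The 10 colours are the holes; the chips drawn are the pigeons.
To avoid 10 of any one colour, the worst case takes at most 9 of each colour, or every chip of a colour that has fewer than 9.
That gives 1 + 9 + 5 + 5 + 2 + 9 + 5 + 9 + 9 + 9 = 63 chips with no colour reaching 10.
The next chip forces some colour to 10, so 63 + 1 = 64.

64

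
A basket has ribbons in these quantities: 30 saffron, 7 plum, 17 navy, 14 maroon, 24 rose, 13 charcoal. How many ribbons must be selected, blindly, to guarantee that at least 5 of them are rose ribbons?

86

In the worst case for collecting rose ribbons, every non-rose ribbon comes out first.
There are 30 + 7 + 17 + 14 + 13 = 81 non-rose ribbons altogether.
After those, each further ribbon must be rose, so 81 + 5 = 86 draws guarantee 5 rose ribbons.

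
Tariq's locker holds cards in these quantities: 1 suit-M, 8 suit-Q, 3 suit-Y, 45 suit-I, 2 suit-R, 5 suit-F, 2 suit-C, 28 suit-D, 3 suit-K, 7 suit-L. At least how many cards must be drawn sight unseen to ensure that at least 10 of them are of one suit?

By pigeonhole, put each drawn card into a box by suit. The largest draw with every box below 10 takes min(count, 9) from each suit; suits with fewer than 9 contribute all they have.
Σ min(cᵢ, 9) = 1 + 8 + 3 + 9 + 2 + 5 + 2 + 9 + 3 + 7 = 49.
Draw number 49 + 1 = 50 must push one box to 10.

50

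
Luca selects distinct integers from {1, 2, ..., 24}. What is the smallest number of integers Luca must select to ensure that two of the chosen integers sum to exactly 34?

A set avoiding the sum 34 can contain at most one of each pair {x, 34−x}, plus the 10 elements whose complement lies outside the range or equal to its own complement.
The integers 1, …, 17 (17 of them) are such a set: any two sum to at least 1+2 = 3 and at most 16+17 = 33 < 34.
By pigeonhole, any 18th integer completes one of the 7 pairs, so 18 choices force a sum of 34.

18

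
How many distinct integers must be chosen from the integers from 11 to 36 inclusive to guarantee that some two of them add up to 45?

15

Group the elements by complementary pair {x, 45−x}: {11,34}, {12,33}, {13,32}, …, giving 12 two-element pairs and 2 integers whose partner 45−x falls outside [11,36].
By the pigeonhole principle, treating each of those 14 groups as a pigeonhole, one can pick one integer per group — 14 integers — with no two summing to 45.
The 15th integer lands in an occupied pair, forcing a sum of 45.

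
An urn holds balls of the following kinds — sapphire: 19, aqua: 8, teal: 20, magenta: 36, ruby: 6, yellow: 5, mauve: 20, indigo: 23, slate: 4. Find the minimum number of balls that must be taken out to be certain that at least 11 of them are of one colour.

An adversary could hand out at most 10 balls per colour (4 colours run out sooner): 10 + 8 + 10 + 10 + 6 + 5 + 10 + 10 + 4 = 73 balls and still no colour has 11.
One more ball lands in a colour already at 10, so 74 draws are enough and 73 are not.

74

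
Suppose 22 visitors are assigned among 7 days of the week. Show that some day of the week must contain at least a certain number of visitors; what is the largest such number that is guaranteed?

By the pigeonhole principle, the 7 days of the week are the holes and the 22 visitors are the pigeons.
If every day of the week held at most 3 visitors, the total would be at most 7 × 3 = 21, which is less than 22.
So some day of the week holds at least ⌈22/7⌉ = 4 visitors.

4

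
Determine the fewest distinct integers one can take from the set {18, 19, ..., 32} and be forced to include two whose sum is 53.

10

A set avoiding the sum 53 can contain at most one of each pair {x, 53−x}, plus the 3 elements whose complement lies outside the range.
The integers 18, …, 26 (9 of them) are such a set: any two sum to at least 18+19 = 37 and at most 25+26 = 51 < 53.
Any 10th integer completes one of the 6 pairs, so 10 choices force a sum of 53.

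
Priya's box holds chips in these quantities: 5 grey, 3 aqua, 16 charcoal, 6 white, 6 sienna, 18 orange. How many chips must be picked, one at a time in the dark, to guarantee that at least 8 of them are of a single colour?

35

An adversary could hand out at most 7 chips per colour (4 colours run out sooner): 5 + 3 + 7 + 6 + 6 + 7 = 34 chips and still no colour has 8.
One more chip lands in a colour already at 7, so 35 draws are enough and 34 are not.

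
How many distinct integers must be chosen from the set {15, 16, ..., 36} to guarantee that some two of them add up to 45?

A set avoiding the sum 45 can contain at most one of each pair {x, 45−x}, plus the 6 elements whose complement lies outside the range.
The integers 23, …, 36 (14 of them) are such a set: any two sum to at least 23+24 = 47 > 45.
Pigeonhole: any 15th integer completes one of the 8 pairs, so 15 choices force a sum of 45.

15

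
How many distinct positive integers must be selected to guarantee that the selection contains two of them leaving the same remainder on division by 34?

35

By pigeonhole, the 34 residue classes mod 34 are the pigeonholes.
With 34 integers one could put 1 in each residue class and have no class reach 2.
The 35th integer pushes some class to 2, so 34·1 + 1 = 35.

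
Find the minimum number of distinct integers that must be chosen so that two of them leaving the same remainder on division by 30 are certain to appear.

The 30 residue classes mod 30 are the pigeonholes.
With 30 integers one could put 1 in each residue class and have no class reach 2.
The 31st integer pushes some class to 2, so 30·1 + 1 = 31.

31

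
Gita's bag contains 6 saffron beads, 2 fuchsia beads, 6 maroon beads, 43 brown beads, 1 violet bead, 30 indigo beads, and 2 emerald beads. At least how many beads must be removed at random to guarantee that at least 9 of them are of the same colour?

The 7 colours are the holes; the beads drawn are the pigeons.
To avoid 9 of any one colour, the worst case takes at most 8 of each colour, or every bead of a colour that has fewer than 8.
That gives 6 + 2 + 6 + 8 + 1 + 8 + 2 = 33 beads with no colour reaching 9.
The next bead forces some colour to 9, so 33 + 1 = 34.

34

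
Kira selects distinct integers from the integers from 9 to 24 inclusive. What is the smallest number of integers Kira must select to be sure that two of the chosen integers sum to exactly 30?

11

Group the elements by complementary pair {x, 30−x}: {9,21}, {10,20}, {11,19}, …, giving 6 two-element pairs, the single value 15 (it cannot pair with itself since the integers are distinct), and 3 integers whose partner 30−x falls outside [9,24].
Pigeonhole: treating each of those 10 groups as a pigeonhole, one can pick one integer per group — 10 integers — with no two summing to 30.
The 11th integer lands in an occupied pair, forcing a sum of 30.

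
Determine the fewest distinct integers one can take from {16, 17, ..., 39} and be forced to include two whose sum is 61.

16

Group the elements by complementary pair {x, 61−x}: {22,39}, {23,38}, {24,37}, …, giving 9 two-element pairs and 6 integers whose partner 61−x falls outside [16,39].
Treating each of those 15 groups as a pigeonhole, one can pick one integer per group — 15 integers — with no two summing to 61.
The 16th integer lands in an occupied pair, forcing a sum of 61.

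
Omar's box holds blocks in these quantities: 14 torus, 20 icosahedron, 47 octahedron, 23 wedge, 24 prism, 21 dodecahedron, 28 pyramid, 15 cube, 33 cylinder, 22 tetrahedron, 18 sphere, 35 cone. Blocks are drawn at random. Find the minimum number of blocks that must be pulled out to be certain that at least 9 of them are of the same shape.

97

By pigeonhole, the 12 shapes are the holes; the blocks drawn are the pigeons.
To avoid 9 of any one shape, the worst case takes at most 8 of each shape.
That gives 8 + 8 + 8 + 8 + 8 + 8 + 8 + 8 + 8 + 8 + 8 + 8 = 96 blocks with no shape reaching 9.
The next block forces some shape to 9, so 96 + 1 = 97.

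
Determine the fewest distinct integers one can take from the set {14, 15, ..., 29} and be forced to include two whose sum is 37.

12

Two chosen integers sum to 37 exactly when both halves of some pair {x, 37−x} with 14 ≤ x ≤ 37−x ≤ 23 are chosen — 5 such pairs.
The remaining 6 elements (those with no distinct partner in range) can never complete a 37-sum, so the worst case takes all of them and one from each pair: 6 + 5 = 11.
The 12th integer has to be the second member of some pair, so 11 + 1 = 12.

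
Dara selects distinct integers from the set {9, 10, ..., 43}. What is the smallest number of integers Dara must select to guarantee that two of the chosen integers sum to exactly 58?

Group the elements by complementary pair {x, 58−x}: {15,43}, {16,42}, {17,41}, …, giving 14 two-element pairs; the single value 29 (it cannot pair with itself since the integers are distinct); and 6 integers whose partner 58−x falls outside [9,43].
Treating each of those 21 groups as a pigeonhole, one can pick one integer per group — 21 integers — with no two summing to 58.
The 22nd integer lands in an occupied pair, forcing a sum of 58.

22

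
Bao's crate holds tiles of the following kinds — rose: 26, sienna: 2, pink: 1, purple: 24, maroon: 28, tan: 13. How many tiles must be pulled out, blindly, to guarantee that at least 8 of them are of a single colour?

The 6 colours are the holes; the tiles drawn are the pigeons.
To avoid 8 of any one colour, the worst case takes at most 7 of each colour, or every tile of a colour that has fewer than 7.
That gives 7 + 2 + 1 + 7 + 7 + 7 = 31 tiles with no colour reaching 8.
The next tile forces some colour to 8, so 31 + 1 = 32.

32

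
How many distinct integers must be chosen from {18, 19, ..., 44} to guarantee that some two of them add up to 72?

20

Group the elements by complementary pair {x, 72−x}: {28,44}, {29,43}, {30,42}, …, giving 8 two-element pairs, the single value 36 (it cannot pair with itself since the integers are distinct), and 10 integers whose partner 72−x falls outside [18,44].
Treating each of those 19 groups as a pigeonhole, one can pick one integer per group — 19 integers — with no two summing to 72.
The 20th integer lands in an occupied pair, forcing a sum of 72.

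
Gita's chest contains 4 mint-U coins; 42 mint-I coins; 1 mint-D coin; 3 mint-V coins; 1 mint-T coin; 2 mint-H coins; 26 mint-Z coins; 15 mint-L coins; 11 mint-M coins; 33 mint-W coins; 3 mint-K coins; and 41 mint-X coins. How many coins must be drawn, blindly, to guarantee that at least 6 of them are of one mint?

45

An adversary could hand out at most 5 coins per mint (6 mints run out sooner): 4 + 5 + 1 + 3 + 1 + 2 + 5 + 5 + 5 + 5 + 3 + 5 = 44 coins and still no mint has 6.
One more coin lands in a mint already at 5, so 45 draws are enough and 44 are not.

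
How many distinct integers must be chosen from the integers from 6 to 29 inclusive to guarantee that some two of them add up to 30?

Two chosen integers sum to 30 exactly when both halves of some pair {x, 30−x} with 6 ≤ x ≤ 30−x ≤ 24 are chosen — 9 such pairs.
The remaining 6 elements (those with no distinct partner in range) can never complete a 30-sum, so the worst case takes all of them and one from each pair: 6 + 9 = 15.
The 16th integer has to be the second member of some pair, so 15 + 1 = 16.

16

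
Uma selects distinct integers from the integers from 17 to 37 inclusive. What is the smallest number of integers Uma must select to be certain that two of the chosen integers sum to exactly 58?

14

Group the elements by complementary pair {x, 58−x}: {21,37}, {22,36}, {23,35}, …, giving 8 two-element pairs, the single value 29 (it cannot pair with itself since the integers are distinct), and 4 integers whose partner 58−x falls outside [17,37].
Pigeonhole: treating each of those 13 groups as a pigeonhole, one can pick one integer per group — 13 integers — with no two summing to 58.
The 14th integer lands in an occupied pair, forcing a sum of 58.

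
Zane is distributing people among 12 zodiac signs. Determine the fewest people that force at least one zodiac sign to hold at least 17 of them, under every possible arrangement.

With 192 people one could put exactly 16 in each of the 12 zodiac signs, and no zodiac sign would reach 17.
One more person must land in a zodiac sign that already has 16, giving it 17.
So 12 × 16 + 1 = 193 people are required.

193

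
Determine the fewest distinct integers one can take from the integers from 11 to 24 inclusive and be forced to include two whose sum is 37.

9

Two chosen integers sum to 37 exactly when both halves of some pair {x, 37−x} with 13 ≤ x ≤ 37−x ≤ 24 are chosen — 6 such pairs.
The remaining 2 elements (those with no distinct partner in range) can never complete a 37-sum, so the worst case takes all of them and one from each pair: 2 + 6 = 8.
Pigeonhole: the 9th integer has to be the second member of some pair, so 8 + 1 = 9.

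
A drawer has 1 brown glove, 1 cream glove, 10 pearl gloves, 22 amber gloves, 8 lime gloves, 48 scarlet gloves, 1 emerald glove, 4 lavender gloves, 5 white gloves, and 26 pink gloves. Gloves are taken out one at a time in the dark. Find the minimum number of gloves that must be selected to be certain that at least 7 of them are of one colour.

The 10 colours are the holes; the gloves drawn are the pigeons.
To avoid 7 of any one colour, the worst case takes at most 6 of each colour, or every glove of a colour that has fewer than 6.
That gives 1 + 1 + 6 + 6 + 6 + 6 + 1 + 4 + 5 + 6 = 42 gloves with no colour reaching 7.
The next glove forces some colour to 7, so 42 + 1 = 43.

43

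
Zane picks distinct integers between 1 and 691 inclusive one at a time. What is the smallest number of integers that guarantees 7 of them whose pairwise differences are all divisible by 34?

205

Integers whose pairwise differences are multiples of 34 are exactly those sharing a remainder mod 34. By the pigeonhole principle, the 34 residue classes mod 34 are the pigeonholes.
With 204 integers one could put 6 in each residue class and have no class reach 7.
The 205th integer pushes some class to 7, so 34·6 + 1 = 205.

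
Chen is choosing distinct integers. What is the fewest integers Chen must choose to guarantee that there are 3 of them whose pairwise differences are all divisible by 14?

29

Integers whose pairwise differences are multiples of 14 are exactly those sharing a remainder mod 14. Pigeonhole: the 14 residue classes mod 14 are the pigeonholes.
With 28 integers one could put 2 in each residue class and have no class reach 3.
The 29th integer pushes some class to 3, so 14·2 + 1 = 29.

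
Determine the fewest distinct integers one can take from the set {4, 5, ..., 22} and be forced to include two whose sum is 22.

A set avoiding the sum 22 can contain at most one of each pair {x, 22−x}, plus the 5 elements whose complement lies outside the range or equal to its own complement.
The integers 11, …, 22 (12 of them) are such a set: any two sum to at least 11+12 = 23 > 22.
Any 13th integer completes one of the 7 pairs, so 13 choices force a sum of 22.

13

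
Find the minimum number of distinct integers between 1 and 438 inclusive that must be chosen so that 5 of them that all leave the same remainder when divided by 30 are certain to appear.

By the pigeonhole principle, the 30 residue classes mod 30 are the pigeonholes.
With 120 integers one could put 4 in each residue class and have no class reach 5.
The 121st integer pushes some class to 5, so 30·4 + 1 = 121.

121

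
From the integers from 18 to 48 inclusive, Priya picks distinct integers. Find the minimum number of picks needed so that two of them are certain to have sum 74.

Two chosen integers sum to 74 exactly when both halves of some pair {x, 74−x} with 26 ≤ x ≤ 74−x ≤ 48 are chosen — 11 such pairs.
The remaining 9 elements (those with no distinct partner in range) can never complete a 74-sum, so the worst case takes all of them and one from each pair: 9 + 11 = 20.
By pigeonhole, the 21st integer has to be the second member of some pair, so 20 + 1 = 21.

21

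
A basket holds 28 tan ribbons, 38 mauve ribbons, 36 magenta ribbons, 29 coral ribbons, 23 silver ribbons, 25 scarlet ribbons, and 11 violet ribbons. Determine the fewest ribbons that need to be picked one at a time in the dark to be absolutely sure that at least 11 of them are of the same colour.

71

The 7 colours are the holes; the ribbons drawn are the pigeons.
To avoid 11 of any one colour, the worst case takes at most 10 of each colour.
That gives 10 + 10 + 10 + 10 + 10 + 10 + 10 = 70 ribbons with no colour reaching 11.
The next ribbon forces some colour to 11, so 70 + 1 = 71.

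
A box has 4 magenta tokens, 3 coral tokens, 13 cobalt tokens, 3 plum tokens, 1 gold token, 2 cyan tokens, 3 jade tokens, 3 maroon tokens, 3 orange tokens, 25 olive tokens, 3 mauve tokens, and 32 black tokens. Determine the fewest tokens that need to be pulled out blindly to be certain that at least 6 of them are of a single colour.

An adversary could hand out at most 5 tokens per colour (9 colours run out sooner): 4 + 3 + 5 + 3 + 1 + 2 + 3 + 3 + 3 + 5 + 3 + 5 = 40 tokens and still no colour has 6.
Pigeonhole: one more token lands in a colour already at 5, so 41 draws are enough and 40 are not.

41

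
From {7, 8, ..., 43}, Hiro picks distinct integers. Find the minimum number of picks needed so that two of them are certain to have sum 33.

Two chosen integers sum to 33 exactly when both halves of some pair {x, 33−x} with 7 ≤ x ≤ 33−x ≤ 26 are chosen — 10 such pairs.
The remaining 17 elements (those with no distinct partner in range) can never complete a 33-sum, so the worst case takes all of them and one from each pair: 17 + 10 = 27.
Pigeonhole: the 28th integer has to be the second member of some pair, so 27 + 1 = 28.

28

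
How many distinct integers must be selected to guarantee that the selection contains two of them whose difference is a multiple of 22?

23

Integers whose pairwise differences are multiples of 22 are exactly those sharing a remainder mod 22. By the pigeonhole principle, the 22 residue classes mod 22 are the pigeonholes.
With 22 integers one could put 1 in each residue class and have no class reach 2.
The 23rd integer pushes some class to 2, so 22·1 + 1 = 23.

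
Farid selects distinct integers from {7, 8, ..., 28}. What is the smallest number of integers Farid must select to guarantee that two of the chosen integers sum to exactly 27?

Two chosen integers sum to 27 exactly when both halves of some pair {x, 27−x} with 7 ≤ x ≤ 27−x ≤ 20 are chosen — 7 such pairs.
The remaining 8 elements (those with no distinct partner in range) can never complete a 27-sum, so the worst case takes all of them and one from each pair: 8 + 7 = 15.
Pigeonhole: the 16th integer has to be the second member of some pair, so 15 + 1 = 16.

16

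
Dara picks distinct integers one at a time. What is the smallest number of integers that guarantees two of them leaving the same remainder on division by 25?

Pigeonhole: the 25 residue classes mod 25 are the pigeonholes.
With 25 integers one could put 1 in each residue class and have no class reach 2.
The 26th integer pushes some class to 2, so 25·1 + 1 = 26.

26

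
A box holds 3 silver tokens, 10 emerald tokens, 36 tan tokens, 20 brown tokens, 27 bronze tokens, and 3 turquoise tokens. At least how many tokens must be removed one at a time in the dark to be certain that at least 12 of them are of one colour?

50

By the pigeonhole principle, the 6 colours are the holes; the tokens drawn are the pigeons.
To avoid 12 of any one colour, the worst case takes at most 11 of each colour, or every token of a colour that has fewer than 11.
That gives 3 + 10 + 11 + 11 + 11 + 3 = 49 tokens with no colour reaching 12.
The next token forces some colour to 12, so 49 + 1 = 50.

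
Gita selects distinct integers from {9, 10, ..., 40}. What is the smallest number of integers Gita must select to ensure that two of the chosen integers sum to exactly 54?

A set avoiding the sum 54 can contain at most one of each pair {x, 54−x}, plus the 6 elements whose complement lies outside the range or equal to its own complement.
The integers 9, …, 27 (19 of them) are such a set: any two sum to at least 9+10 = 19 and at most 26+27 = 53 < 54.
By pigeonhole, any 20th integer completes one of the 13 pairs, so 20 choices force a sum of 54.

20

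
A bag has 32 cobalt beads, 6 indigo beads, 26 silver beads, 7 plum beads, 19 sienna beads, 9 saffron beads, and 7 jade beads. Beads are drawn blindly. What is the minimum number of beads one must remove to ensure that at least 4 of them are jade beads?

103

In the worst case for collecting jade beads, every non-jade bead comes out first.
There are 32 + 6 + 26 + 7 + 19 + 9 = 99 non-jade beads altogether.
After those, each further bead must be jade, so 99 + 4 = 103 draws guarantee 4 jade beads.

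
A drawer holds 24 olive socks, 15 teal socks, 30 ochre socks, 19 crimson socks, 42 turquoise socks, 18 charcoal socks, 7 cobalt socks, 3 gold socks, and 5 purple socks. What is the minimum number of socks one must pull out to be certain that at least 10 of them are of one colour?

70

Put each drawn sock into a box by colour. The largest draw with every box below 10 takes min(count, 9) from each colour; colours with fewer than 9 contribute all they have.
Σ min(cᵢ, 9) = 9 + 9 + 9 + 9 + 9 + 9 + 7 + 3 + 5 = 69.
Draw number 69 + 1 = 70 must push one box to 10.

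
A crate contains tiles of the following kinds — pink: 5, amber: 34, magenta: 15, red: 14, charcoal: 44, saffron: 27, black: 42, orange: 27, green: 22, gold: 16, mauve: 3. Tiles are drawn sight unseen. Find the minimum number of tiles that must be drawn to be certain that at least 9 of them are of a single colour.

81

Pigeonhole: the 11 colours are the holes; the tiles drawn are the pigeons.
To avoid 9 of any one colour, the worst case takes at most 8 of each colour, or every tile of a colour that has fewer than 8.
That gives 5 + 8 + 8 + 8 + 8 + 8 + 8 + 8 + 8 + 8 + 3 = 80 tiles with no colour reaching 9.
The next tile forces some colour to 9, so 80 + 1 = 81.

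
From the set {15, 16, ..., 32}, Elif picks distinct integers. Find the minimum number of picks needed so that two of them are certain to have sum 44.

Two chosen integers sum to 44 exactly when both halves of some pair {x, 44−x} with 15 ≤ x ≤ 44−x ≤ 29 are chosen — 7 such pairs.
The remaining 4 elements (those with no distinct partner in range) can never complete a 44-sum, so the worst case takes all of them and one from each pair: 4 + 7 = 11.
By the pigeonhole principle, the 12th integer has to be the second member of some pair, so 11 + 1 = 12.

12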